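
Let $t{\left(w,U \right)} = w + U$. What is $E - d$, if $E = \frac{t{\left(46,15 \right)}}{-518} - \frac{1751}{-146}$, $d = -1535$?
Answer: $\frac{29246773}{18907} \approx 1546.9$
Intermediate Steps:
$t{\left(w,U \right)} = U + w$
$E = \frac{224528}{18907}$ ($E = \frac{15 + 46}{-518} - \frac{1751}{-146} = 61 \left(- \frac{1}{518}\right) - - \frac{1751}{146} = - \frac{61}{518} + \frac{1751}{146} = \frac{224528}{18907} \approx 11.875$)
$E - d = \frac{224528}{18907} - -1535 = \frac{224528}{18907} + 1535 = \frac{29246773}{18907}$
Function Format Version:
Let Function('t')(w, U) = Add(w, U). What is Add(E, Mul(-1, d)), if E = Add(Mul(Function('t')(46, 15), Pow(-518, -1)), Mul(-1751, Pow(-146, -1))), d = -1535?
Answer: Rational(29246773, 18907) ≈ 1546.9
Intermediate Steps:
Function('t')(w, U) = Add(U, w)
E = Rational(224528, 18907) (E = Add(Mul(Add(15, 46), Pow(-518, -1)), Mul(-1751, Pow(-146, -1))) = Add(Mul(61, Rational(-1, 518)), Mul(-1751, Rational(-1, 146))) = Add(Rational(-61, 518), Rational(1751, 146)) = Rational(224528, 18907) ≈ 11.875)
Add(E, Mul(-1, d)) = Add(Rational(224528, 18907), Mul(-1, -1535)) = Add(Rational(224528, 18907), 1535) = Rational(29246773, 18907)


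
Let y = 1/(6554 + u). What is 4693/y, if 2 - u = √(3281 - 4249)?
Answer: 30767308 - 103246*I*√2 ≈ 3.0767e+7 - 1.4601e+5*I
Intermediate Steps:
u = 2 - 22*I*√2 (u = 2 - √(3281 - 4249) = 2 - √(-968) = 2 - 22*I*√2 ≈ 2.0 - 31.113*I)
y = 1/(6556 - 22*I*√2) (y = 1/(6554 + (2 - 22*I*√2)) = 1/(6556 - 22*I*√2) ≈ 0.00015253 + 7.239e-7*I)
4693/y = 4693/(149/976866 + I*√2/1953732)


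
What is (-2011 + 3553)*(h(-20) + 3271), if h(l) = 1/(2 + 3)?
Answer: 25220952/5 ≈ 5.0442e+6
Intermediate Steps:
h(l) = ⅕ (h(l) = 1/5 = ⅕)
(-2011 + 3553)*(h(-20) + 3271) = (-2011 + 3553)*(⅕ + 3271) = 1542*(16356/5) = 25220952/5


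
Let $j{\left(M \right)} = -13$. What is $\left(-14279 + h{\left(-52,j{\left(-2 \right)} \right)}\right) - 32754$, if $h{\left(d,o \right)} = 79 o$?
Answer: $-48060$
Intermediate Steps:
$\left(-14279 + h{\left(-52,j{\left(-2 \right)} \right)}\right) - 32754 = \left(-14279 + 79 \left(-13\right)\right) - 32754 = \left(-14279 - 1027\right) - 32754 = -15306 - 32754 = -48060$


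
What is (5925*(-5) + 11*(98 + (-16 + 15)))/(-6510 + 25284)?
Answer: -14279/9387 ≈ -1.5211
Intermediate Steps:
(5925*(-5) + 11*(98 + (-16 + 15)))/(-6510 + 25284) = (-29625 + 11*(98 - 1))/18774 = (-29625 + 11*97)*(1/18774) = (-29625 + 1067)*(1/18774) = -28558*1/18774 = -14279/9387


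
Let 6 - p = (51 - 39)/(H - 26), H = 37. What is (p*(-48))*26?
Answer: -67392/11 ≈ -6126.5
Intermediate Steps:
p = 54/11 (p = 6 - (51 - 39)/(37 - 26) = 6 - 12/11 = 54/11 ≈ 4.9091)
(p*(-48))*26 = ((54/11)*(-48))*26 = -2592/11*26 = -67392/11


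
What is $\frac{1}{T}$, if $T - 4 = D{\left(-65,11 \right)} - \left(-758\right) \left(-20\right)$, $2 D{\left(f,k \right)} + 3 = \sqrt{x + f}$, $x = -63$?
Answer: $- \frac{60630}{918999353} - \frac{16 i \sqrt{2}}{918999353} \approx -6.5974 \cdot 10^{-5} - 2.4622 \cdot 10^{-8} i$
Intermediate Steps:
$D{\left(f,k \right)} = - \frac{3}{2} + \frac{\sqrt{-63 + f}}{2}$
$T = - \frac{30315}{2} + 4 i \sqrt{2}$ ($T = 4 - \left(\frac{3}{2} + 15160 - \frac{\sqrt{-63 - 65}}{2}\right) = 4 - \left(\frac{30323}{2} - 4 i \sqrt{2}\right) = - \frac{30315}{2} + 4 i \sqrt{2} \approx -15158.0 + 5.6569 i$)
$\frac{1}{T} = \frac{1}{- \frac{30315}{2} + 4 i \sqrt{2}}$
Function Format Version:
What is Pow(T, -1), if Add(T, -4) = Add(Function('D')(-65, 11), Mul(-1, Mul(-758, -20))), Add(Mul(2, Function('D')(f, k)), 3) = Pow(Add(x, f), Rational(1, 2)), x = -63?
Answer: Add(Rational(-60630, 918999353), Mul(Rational(-16, 918999353), I, Pow(2, Rational(1, 2)))) ≈ Add(-6.5974e-5, Mul(-2.4622e-8, I))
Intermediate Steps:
Function('D')(f, k) = Add(Rational(-3, 2), Mul(Rational(1, 2), Pow(Add(-63, f), Rational(1, 2))))
T = Add(Rational(-30315, 2), Mul(4, I, Pow(2, Rational(1, 2)))) (T = Add(4, Add(Add(Rational(-3, 2), Mul(Rational(1, 2), Pow(Add(-63, -65), Rational(1, 2)))), Mul(-1, Mul(-758, -20)))) = Add(4, Add(Add(Rational(-3, 2), Mul(Rational(1, 2), Pow(-128, Rational(1, 2)))), Mul(-1, 15160))) = Add(4, Add(Add(Rational(-3, 2), Mul(Rational(1, 2), Mul(8, I, Pow(2, Rational(1, 2))))), -15160)) = Add(4, Add(Add(Rational(-3, 2), Mul(4, I, Pow(2, Rational(1, 2)))), -15160)) = Add(4, Add(Rational(-30323, 2), Mul(4, I, Pow(2, Rational(1, 2))))) = Add(Rational(-30315, 2), Mul(4, I, Pow(2, Rational(1, 2)))) ≈ Add(-15158., Mul(5.6569, I)))
Pow(T, -1) = Pow(Add(Rational(-30315, 2), Mul(4, I, Pow(2, Rational(1, 2)))), -1)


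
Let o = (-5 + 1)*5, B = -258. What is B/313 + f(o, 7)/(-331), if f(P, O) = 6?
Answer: -87276/103603 ≈ -0.84241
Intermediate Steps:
o = -20 (o = -4*5 = -20)
B/313 + f(o, 7)/(-331) = -258/313 + 6/(-331) = -258*1/313 + 6*(-1/331) = -258/313 - 6/331 = -87276/103603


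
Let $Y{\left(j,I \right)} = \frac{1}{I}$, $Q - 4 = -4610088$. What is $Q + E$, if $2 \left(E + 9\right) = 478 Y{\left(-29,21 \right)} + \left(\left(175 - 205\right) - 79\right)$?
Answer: $- \frac{193625717}{42} \approx -4.6101 \cdot 10^{6}$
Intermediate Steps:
$Q = -4610084$ ($Q = 4 - 4610088 = -4610084$)
$E = - \frac{2189}{42}$ ($E = -9 + \frac{\frac{478}{21} + \left(\left(175 - 205\right) - 79\right)}{2} = -9 + \frac{478 \cdot \frac{1}{21} - 109}{2} = -9 + \frac{\frac{478}{21} - 109}{2} = -9 + \frac{1}{2} \left(- \frac{1811}{21}\right) = -9 - \frac{1811}{42} = - \frac{2189}{42} \approx -52.119$)
$Q + E = -4610084 - \frac{2189}{42} = - \frac{193625717}{42}$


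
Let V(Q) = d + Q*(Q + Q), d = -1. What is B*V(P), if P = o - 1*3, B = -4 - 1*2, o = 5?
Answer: -42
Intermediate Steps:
B = -6 (B = -4 - 2 = -6)
P = 2 (P = 5 - 1*3 = 5 - 3 = 2)
V(Q) = -1 + 2*Q**2 (V(Q) = -1 + Q*(Q + Q) = -1 + Q*(2*Q) = -1 + 2*Q**2)
B*V(P) = -6*(-1 + 2*2**2) = -6*(-1 + 2*4) = -6*(-1 + 8) = -6*7 = -42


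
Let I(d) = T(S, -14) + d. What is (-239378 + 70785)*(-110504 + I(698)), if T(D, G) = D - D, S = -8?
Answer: 18512522958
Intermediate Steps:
T(D, G) = 0
I(d) = d (I(d) = 0 + d = d)
(-239378 + 70785)*(-110504 + I(698)) = (-239378 + 70785)*(-110504 + 698) = -168593*(-109806) = 18512522958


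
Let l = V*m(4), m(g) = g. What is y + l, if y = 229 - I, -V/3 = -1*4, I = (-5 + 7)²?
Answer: 273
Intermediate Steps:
I = 4 (I = 2² = 4)
V = 12 (V = -(-3)*4 = -3*(-4) = 12)
y = 225 (y = 229 - 1*4 = 229 - 4 = 225)
l = 48 (l = 12*4 = 48)
y + l = 225 + 48 = 273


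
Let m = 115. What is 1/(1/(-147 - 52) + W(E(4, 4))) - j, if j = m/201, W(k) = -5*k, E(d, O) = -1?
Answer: -74311/199794 ≈ -0.37194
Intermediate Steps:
j = 115/201 ≈ 0.57214
1/(1/(-147 - 52) + W(E(4, 4))) - j = 1/(1/(-147 - 52) - 5*(-1)) - 1*115/201 = 1/(1/(-199) + 5) - 115/201 = 1/(-1/199 + 5) - 115/201 = 1/(994/199) - 115/201 = 199/994 - 115/201 = -74311/199794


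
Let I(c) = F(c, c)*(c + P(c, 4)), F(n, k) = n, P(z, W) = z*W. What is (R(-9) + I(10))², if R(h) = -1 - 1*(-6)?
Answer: 255025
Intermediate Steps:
P(z, W) = W*z
R(h) = 5 (R(h) = -1 + 6 = 5)
I(c) = 5*c² (I(c) = c*(c + 4*c) = c*(5*c) = 5*c²)
(R(-9) + I(10))² = (5 + 5*10²)² = (5 + 5*100)² = (5 + 500)² = 505² = 255025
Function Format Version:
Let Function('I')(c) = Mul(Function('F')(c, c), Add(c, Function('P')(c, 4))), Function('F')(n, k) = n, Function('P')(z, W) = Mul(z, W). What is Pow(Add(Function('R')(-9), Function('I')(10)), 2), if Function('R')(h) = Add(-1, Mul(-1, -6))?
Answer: 255025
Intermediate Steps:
Function('P')(z, W) = Mul(W, z)
Function('R')(h) = 5 (Function('R')(h) = Add(-1, 6) = 5)
Function('I')(c) = Mul(5, Pow(c, 2)) (Function('I')(c) = Mul(c, Add(c, Mul(4, c))) = Mul(c, Mul(5, c)) = Mul(5, Pow(c, 2)))
Pow(Add(Function('R')(-9), Function('I')(10)), 2) = Pow(Add(5, Mul(5, Pow(10, 2))), 2) = Pow(Add(5, Mul(5, 100)), 2) = Pow(Add(5, 500), 2) = Pow(505, 2) = 255025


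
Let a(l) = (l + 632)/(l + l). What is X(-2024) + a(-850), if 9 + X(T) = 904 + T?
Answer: -959541/850 ≈ -1128.9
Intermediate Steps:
X(T) = 895 + T (X(T) = -9 + (904 + T) = 895 + T)
a(l) = (632 + l)/(2*l) (a(l) = (632 + l)/((2*l)) = (632 + l)*(1/(2*l)) = (632 + l)/(2*l))
X(-2024) + a(-850) = (895 - 2024) + (½)*(632 - 850)/(-850) = -1129 + (½)*(-1/850)*(-218) = -1129 + 109/850 = -959541/850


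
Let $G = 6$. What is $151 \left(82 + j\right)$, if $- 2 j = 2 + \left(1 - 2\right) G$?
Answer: $12684$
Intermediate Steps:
$j = 2$ ($j = - \frac{2 + \left(1 - 2\right) 6}{2} = - \frac{2 - 6}{2} = \left(- \frac{1}{2}\right) \left(-4\right) = 2$)
$151 \left(82 + j\right) = 151 \left(82 + 2\right) = 151 \cdot 84 = 12684$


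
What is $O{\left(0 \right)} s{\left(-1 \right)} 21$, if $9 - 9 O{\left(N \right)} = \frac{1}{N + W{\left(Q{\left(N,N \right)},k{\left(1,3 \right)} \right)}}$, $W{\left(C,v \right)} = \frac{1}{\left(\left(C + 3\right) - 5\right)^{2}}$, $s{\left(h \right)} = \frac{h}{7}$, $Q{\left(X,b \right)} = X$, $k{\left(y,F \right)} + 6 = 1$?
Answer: $- \frac{5}{3} \approx -1.6667$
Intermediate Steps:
$k{\left(y,F \right)} = -5$ ($k{\left(y,F \right)} = -6 + 1 = -5$)
$s{\left(h \right)} = \frac{h}{7}$ ($s{\left(h \right)} = h \frac{1}{7} = \frac{h}{7}$)
$W{\left(C,v \right)} = \frac{1}{\left(-2 + C\right)^{2}}$ ($W{\left(C,v \right)} = \frac{1}{\left(\left(3 + C\right) - 5\right)^{2}} = \frac{1}{\left(-2 + C\right)^{2}}$)
$O{\left(N \right)} = 1 - \frac{1}{9 \left(N + \frac{1}{\left(-2 + N\right)^{2}}\right)}$
$O{\left(0 \right)} s{\left(-1 \right)} 21 = \frac{9 + \left(-2 + 0\right)^{2} \left(-1 + 9 \cdot 0\right)}{9 \left(1 + 0 \left(-2 + 0\right)^{2}\right)} \frac{1}{7} \left(-1\right) 21 = \frac{9 + \left(-2\right)^{2} \left(-1 + 0\right)}{9 \left(1 + 0 \left(-2\right)^{2}\right)} \left(- \frac{1}{7}\right) 21 = \frac{9 + 4 \left(-1\right)}{9 \left(1 + 0 \cdot 4\right)} \left(- \frac{1}{7}\right) 21 = \frac{9 - 4}{9 \left(1 + 0\right)} \left(- \frac{1}{7}\right) 21 = \frac{1}{9} \cdot 1^{-1} \cdot 5 \left(- \frac{1}{7}\right) 21 = \frac{1}{9} \cdot 1 \cdot 5 \left(- \frac{1}{7}\right) 21 = \frac{5}{9} \left(- \frac{1}{7}\right) 21 = \left(- \frac{5}{63}\right) 21 = - \frac{5}{3}$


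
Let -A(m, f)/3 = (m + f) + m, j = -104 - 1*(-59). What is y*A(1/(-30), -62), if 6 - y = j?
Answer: 47481/5 ≈ 9496.2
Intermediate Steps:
j = -45 (j = -104 + 59 = -45)
A(m, f) = -6*m - 3*f (A(m, f) = -3*((m + f) + m) = -3*((f + m) + m) = -3*(f + 2*m) = -6*m - 3*f)
y = 51 (y = 6 - 1*(-45) = 6 + 45 = 51)
y*A(1/(-30), -62) = 51*(-6/(-30) - 3*(-62)) = 51*(-6*(-1/30) + 186) = 51*(⅕ + 186) = 51*(931/5) = 47481/5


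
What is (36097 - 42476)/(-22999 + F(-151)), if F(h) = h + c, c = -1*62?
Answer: 6379/23212 ≈ 0.27481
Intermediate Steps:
c = -62
F(h) = -62 + h (F(h) = h - 62 = -62 + h)
(36097 - 42476)/(-22999 + F(-151)) = (36097 - 42476)/(-22999 + (-62 - 151)) = -6379/(-22999 - 213) = -6379/(-23212) = -6379*(-1/23212) = 6379/23212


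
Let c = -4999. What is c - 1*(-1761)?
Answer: -3238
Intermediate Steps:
c - 1*(-1761) = -4999 - 1*(-1761) = -4999 + 1761 = -3238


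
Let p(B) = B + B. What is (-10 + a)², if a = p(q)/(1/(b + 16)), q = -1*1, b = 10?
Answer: 3844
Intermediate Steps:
q = -1
p(B) = 2*B
a = -52 (a = (2*(-1))/(1/(10 + 16)) = -2/(1/26) = -2/1/26 = -2*26 = -52)
(-10 + a)² = (-10 - 52)² = (-62)² = 3844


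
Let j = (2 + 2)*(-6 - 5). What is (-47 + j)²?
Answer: 8281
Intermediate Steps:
j = -44 (j = 4*(-11) = -44)
(-47 + j)² = (-47 - 44)² = (-91)² = 8281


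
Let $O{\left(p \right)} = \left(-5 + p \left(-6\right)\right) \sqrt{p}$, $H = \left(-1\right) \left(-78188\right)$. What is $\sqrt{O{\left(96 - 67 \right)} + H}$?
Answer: $\sqrt{78188 - 179 \sqrt{29}} \approx 277.89$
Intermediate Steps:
$H = 78188$
$O{\left(p \right)} = \sqrt{p} \left(-5 - 6 p\right)$ ($O{\left(p \right)} = \left(-5 - 6 p\right) \sqrt{p} = \sqrt{p} \left(-5 - 6 p\right)$)
$\sqrt{O{\left(96 - 67 \right)} + H} = \sqrt{\sqrt{96 - 67} \left(-5 - 6 \left(96 - 67\right)\right) + 78188} = \sqrt{\sqrt{29} \left(-5 - 174\right) + 78188} = \sqrt{\sqrt{29} \left(-179\right) + 78188} = \sqrt{- 179 \sqrt{29} + 78188} = \sqrt{78188 - 179 \sqrt{29}}$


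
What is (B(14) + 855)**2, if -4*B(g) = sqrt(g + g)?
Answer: (1710 - sqrt(7))**2/4 ≈ 7.2877e+5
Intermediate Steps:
B(g) = -sqrt(2)*sqrt(g)/4 (B(g) = -sqrt(g + g)/4 = -sqrt(2)*sqrt(g)/4)
(B(14) + 855)**2 = (-sqrt(2)*sqrt(14)/4 + 855)**2 = (-sqrt(7)/2 + 855)**2 = (855 - sqrt(7)/2)**2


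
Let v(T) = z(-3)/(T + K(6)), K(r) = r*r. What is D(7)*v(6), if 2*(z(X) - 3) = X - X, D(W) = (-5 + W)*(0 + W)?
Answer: 1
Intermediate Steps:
D(W) = W*(-5 + W) (D(W) = (-5 + W)*W = W*(-5 + W))
z(X) = 3 (z(X) = 3 + (X - X)/2 = 3 + (½)*0 = 3 + 0 = 3)
K(r) = r²
v(T) = 3/(36 + T) (v(T) = 3/(T + 6²) = 3/(T + 36) = 3/(36 + T))
D(7)*v(6) = (7*(-5 + 7))*(3/(36 + 6)) = (7*2)*(3/42) = 14*(3*(1/42)) = 14*(1/14) = 1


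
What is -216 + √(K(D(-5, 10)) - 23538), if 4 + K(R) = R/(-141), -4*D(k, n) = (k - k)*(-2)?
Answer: -216 + I*√23542 ≈ -216.0 + 153.43*I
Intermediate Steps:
D(k, n) = 0 (D(k, n) = -(k - k)*(-2)/4 = -0*(-2) = -¼*0 = 0)
K(R) = -4 - R/141 (K(R) = -4 + R/(-141) = -4 + R*(-1/141) = -4 - R/141)
-216 + √(K(D(-5, 10)) - 23538) = -216 + √((-4 - 1/141*0) - 23538) = -216 + √((-4 + 0) - 23538) = -216 + √(-4 - 23538) = -216 + √(-23542) = -216 + I*√23542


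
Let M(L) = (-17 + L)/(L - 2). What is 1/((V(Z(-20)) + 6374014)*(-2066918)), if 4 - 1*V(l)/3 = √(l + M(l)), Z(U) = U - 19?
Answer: -130667533/1721491052324102906777 - 3*I*√63263/3442982104648205813554 ≈ -7.5904e-14 - 2.1916e-19*I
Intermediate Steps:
M(L) = (-17 + L)/(-2 + L)
Z(U) = -19 + U
V(l) = 12 - 3*√(l + (-17 + l)/(-2 + l))
1/((V(Z(-20)) + 6374014)*(-2066918)) = 1/(((12 - 3*I*√(-1/(-2 + (-19 - 20)))*√(22 + (-19 - 20)²)) + 6374014)*(-2066918)) = -1/2066918/((12 - 3*I*√1543*√(-1/(-2 - 39))) + 6374014) = -1/2066918/((12 - 3*I*√1543*√(-1/(-41))) + 6374014) = -1/2066918/((12 - 3*I*√63263/41) + 6374014) = -1/2066918/(6374026 - 3*I*√63263/41) = -1/(2066918*(6374026 - 3*I*√63263/41))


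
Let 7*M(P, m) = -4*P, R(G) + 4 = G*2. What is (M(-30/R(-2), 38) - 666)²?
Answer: 21874329/49 ≈ 4.4642e+5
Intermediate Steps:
R(G) = -4 + 2*G (R(G) = -4 + G*2 = -4 + 2*G)
M(P, m) = -4*P/7 (M(P, m) = (-4*P)/7 = -4*P/7)
(M(-30/R(-2), 38) - 666)² = (-(-120)/(7*(-4 + 2*(-2))) - 666)² = (-(-120)/(7*(-4 - 4)) - 666)² = (-(-120)/(7*(-8)) - 666)² = (-(-120)*(-1)/(7*8) - 666)² = (-4/7*15/4 - 666)² = (-15/7 - 666)² = (-4677/7)² = 21874329/49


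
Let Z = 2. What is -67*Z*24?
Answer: -3216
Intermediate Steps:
-67*Z*24 = -67*2*24 = -134*24 = -3216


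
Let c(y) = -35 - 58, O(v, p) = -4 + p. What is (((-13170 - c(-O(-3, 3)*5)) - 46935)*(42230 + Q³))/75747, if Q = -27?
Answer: -64432884/3607 ≈ -17863.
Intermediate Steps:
c(y) = -93
(((-13170 - c(-O(-3, 3)*5)) - 46935)*(42230 + Q³))/75747 = (((-13170 - 1*(-93)) - 46935)*(42230 + (-27)³))/75747 = (((-13170 + 93) - 46935)*(42230 - 19683))*(1/75747) = ((-13077 - 46935)*22547)*(1/75747) = -60012*22547*(1/75747) = -1353090564*1/75747 = -64432884/3607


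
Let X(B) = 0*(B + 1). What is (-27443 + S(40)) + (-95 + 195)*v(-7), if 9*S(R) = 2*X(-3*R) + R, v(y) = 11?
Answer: -237047/9 ≈ -26339.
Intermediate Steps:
X(B) = 0 (X(B) = 0*(1 + B) = 0)
S(R) = R/9 (S(R) = (2*0 + R)/9 = (0 + R)/9 = R/9)
(-27443 + S(40)) + (-95 + 195)*v(-7) = (-27443 + (⅑)*40) + (-95 + 195)*11 = (-27443 + 40/9) + 100*11 = -246947/9 + 1100 = -237047/9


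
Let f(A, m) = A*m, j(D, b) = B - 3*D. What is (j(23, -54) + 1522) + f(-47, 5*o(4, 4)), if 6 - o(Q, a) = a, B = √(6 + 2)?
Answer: 983 + 2*√2 ≈ 985.83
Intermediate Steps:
B = 2*√2 (B = √8 = 2*√2 ≈ 2.8284)
o(Q, a) = 6 - a
j(D, b) = -3*D + 2*√2 (j(D, b) = 2*√2 - 3*D = -3*D + 2*√2)
(j(23, -54) + 1522) + f(-47, 5*o(4, 4)) = ((-3*23 + 2*√2) + 1522) - 235*(6 - 1*4) = ((-69 + 2*√2) + 1522) - 235*(6 - 4) = (1453 + 2*√2) - 235*2 = (1453 + 2*√2) - 47*10 = (1453 + 2*√2) - 470 = 983 + 2*√2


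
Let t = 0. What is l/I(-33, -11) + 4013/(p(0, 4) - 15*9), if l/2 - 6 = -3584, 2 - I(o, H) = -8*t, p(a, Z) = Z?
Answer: -472731/131 ≈ -3608.6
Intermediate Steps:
I(o, H) = 2 (I(o, H) = 2 - (-8)*0 = 2 - 1*0 = 2 + 0 = 2)
l = -7156 (l = 12 + 2*(-3584) = 12 - 7168 = -7156)
l/I(-33, -11) + 4013/(p(0, 4) - 15*9) = -7156/2 + 4013/(4 - 15*9) = -7156*½ + 4013/(4 - 135) = -3578 + 4013/(-131) = -3578 + 4013*(-1/131) = -3578 - 4013/131 = -472731/131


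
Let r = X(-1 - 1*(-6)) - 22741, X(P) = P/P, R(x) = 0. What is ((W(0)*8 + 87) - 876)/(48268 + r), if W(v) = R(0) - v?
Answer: -789/25528 ≈ -0.030907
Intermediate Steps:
W(v) = -v (W(v) = 0 - v = -v)
X(P) = 1
r = -22740 (r = 1 - 22741 = -22740)
((W(0)*8 + 87) - 876)/(48268 + r) = ((-1*0*8 + 87) - 876)/(48268 - 22740) = ((0*8 + 87) - 876)/25528 = ((0 + 87) - 876)*(1/25528) = (87 - 876)*(1/25528) = -789*1/25528 = -789/25528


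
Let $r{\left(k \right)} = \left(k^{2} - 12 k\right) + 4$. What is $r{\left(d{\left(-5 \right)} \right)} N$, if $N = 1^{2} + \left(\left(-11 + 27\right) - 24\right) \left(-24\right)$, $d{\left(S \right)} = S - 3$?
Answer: $31652$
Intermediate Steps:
$d{\left(S \right)} = -3 + S$
$r{\left(k \right)} = 4 + k^{2} - 12 k$
$N = 193$ ($N = 1 + \left(16 - 24\right) \left(-24\right) = 1 - -192 = 1 + 192 = 193$)
$r{\left(d{\left(-5 \right)} \right)} N = \left(4 + \left(-3 - 5\right)^{2} - 12 \left(-3 - 5\right)\right) 193 = \left(4 + \left(-8\right)^{2} - -96\right) 193 = \left(4 + 64 + 96\right) 193 = 164 \cdot 193 = 31652$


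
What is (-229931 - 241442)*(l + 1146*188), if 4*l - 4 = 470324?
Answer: -156981350190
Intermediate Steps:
l = 117582 (l = 1 + (1/4)*470324 = 1 + 117581 = 117582)
(-229931 - 241442)*(l + 1146*188) = (-229931 - 241442)*(117582 + 1146*188) = -471373*(117582 + 215448) = -471373*333030 = -156981350190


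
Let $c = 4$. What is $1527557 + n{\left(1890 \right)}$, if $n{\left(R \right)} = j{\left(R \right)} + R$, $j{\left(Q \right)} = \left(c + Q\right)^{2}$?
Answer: $5116683$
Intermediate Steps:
$j{\left(Q \right)} = \left(4 + Q\right)^{2}$
$n{\left(R \right)} = R + \left(4 + R\right)^{2}$ ($n{\left(R \right)} = \left(4 + R\right)^{2} + R = R + \left(4 + R\right)^{2}$)
$1527557 + n{\left(1890 \right)} = 1527557 + \left(1890 + \left(4 + 1890\right)^{2}\right) = 1527557 + \left(1890 + 1894^{2}\right) = 1527557 + \left(1890 + 3587236\right) = 1527557 + 3589126 = 5116683$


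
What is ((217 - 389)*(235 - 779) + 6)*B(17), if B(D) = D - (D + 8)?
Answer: -748592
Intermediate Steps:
B(D) = -8 (B(D) = D - (8 + D) = D + (-8 - D) = -8)
((217 - 389)*(235 - 779) + 6)*B(17) = ((217 - 389)*(235 - 779) + 6)*(-8) = (-172*(-544) + 6)*(-8) = (93568 + 6)*(-8) = 93574*(-8) = -748592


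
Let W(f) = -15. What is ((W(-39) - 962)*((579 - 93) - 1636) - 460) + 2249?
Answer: 1125339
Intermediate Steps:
((W(-39) - 962)*((579 - 93) - 1636) - 460) + 2249 = ((-15 - 962)*((579 - 93) - 1636) - 460) + 2249 = (-977*(486 - 1636) - 460) + 2249 = (-977*(-1150) - 460) + 2249 = (1123550 - 460) + 2249 = 1123090 + 2249 = 1125339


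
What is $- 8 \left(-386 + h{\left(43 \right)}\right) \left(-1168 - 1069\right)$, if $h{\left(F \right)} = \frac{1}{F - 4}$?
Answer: $- \frac{269388488}{39} \approx -6.9074 \cdot 10^{6}$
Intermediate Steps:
$h{\left(F \right)} = \frac{1}{-4 + F}$
$- 8 \left(-386 + h{\left(43 \right)}\right) \left(-1168 - 1069\right) = - 8 \left(-386 + \frac{1}{-4 + 43}\right) \left(-1168 - 1069\right) = - 8 \left(-386 + \frac{1}{39}\right) \left(-2237\right) = - 8 \left(\left(- \frac{15053}{39}\right) \left(-2237\right)\right) = \left(-8\right) \frac{33673561}{39} = - \frac{269388488}{39}$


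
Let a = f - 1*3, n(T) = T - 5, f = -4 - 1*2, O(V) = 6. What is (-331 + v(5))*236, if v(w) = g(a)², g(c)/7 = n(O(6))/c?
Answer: -6315832/81 ≈ -77973.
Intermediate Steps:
f = -6 (f = -4 - 2 = -6)
n(T) = -5 + T
a = -9 (a = -6 - 1*3 = -6 - 3 = -9)
g(c) = 7/c (g(c) = 7*((-5 + 6)/c) = 7*(1/c) = 7/c)
v(w) = 49/81 (v(w) = (7/(-9))² = (7*(-⅑))² = (-7/9)² = 49/81)
(-331 + v(5))*236 = (-331 + 49/81)*236 = -26762/81*236 = -6315832/81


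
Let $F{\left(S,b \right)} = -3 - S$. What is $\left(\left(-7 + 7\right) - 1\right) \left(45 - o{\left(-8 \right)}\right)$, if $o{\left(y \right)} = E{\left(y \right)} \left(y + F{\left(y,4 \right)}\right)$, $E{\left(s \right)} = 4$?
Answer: $-57$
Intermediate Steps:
$o{\left(y \right)} = -12$ ($o{\left(y \right)} = 4 \left(y - \left(3 + y\right)\right) = 4 \left(-3\right) = -12$)
$\left(\left(-7 + 7\right) - 1\right) \left(45 - o{\left(-8 \right)}\right) = \left(\left(-7 + 7\right) - 1\right) \left(45 - -12\right) = \left(0 - 1\right) \left(45 + 12\right) = \left(-1\right) 57 = -57$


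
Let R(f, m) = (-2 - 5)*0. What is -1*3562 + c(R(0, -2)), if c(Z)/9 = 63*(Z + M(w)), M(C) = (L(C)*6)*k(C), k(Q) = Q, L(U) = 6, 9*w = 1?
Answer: -1294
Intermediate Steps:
w = 1/9 (w = (1/9)*1 = 1/9 ≈ 0.11111)
R(f, m) = 0 (R(f, m) = -7*0 = 0)
M(C) = 36*C (M(C) = (6*6)*C = 36*C)
c(Z) = 2268 + 567*Z (c(Z) = 9*(63*(Z + 36*(1/9))) = 9*(63*(Z + 4)) = 9*(63*(4 + Z)) = 9*(252 + 63*Z) = 2268 + 567*Z)
-1*3562 + c(R(0, -2)) = -1*3562 + (2268 + 567*0) = -3562 + (2268 + 0) = -3562 + 2268 = -1294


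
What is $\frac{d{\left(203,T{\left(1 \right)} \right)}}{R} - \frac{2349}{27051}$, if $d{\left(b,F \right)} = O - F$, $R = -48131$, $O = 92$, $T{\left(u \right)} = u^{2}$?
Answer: $- \frac{38507120}{433997227} \approx -0.088727$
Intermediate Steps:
$d{\left(b,F \right)} = 92 - F$
$\frac{d{\left(203,T{\left(1 \right)} \right)}}{R} - \frac{2349}{27051} = \frac{92 - 1^{2}}{-48131} - \frac{2349}{27051} = \left(92 - 1\right) \left(- \frac{1}{48131}\right) - \frac{783}{9017} = 91 \left(- \frac{1}{48131}\right) - \frac{783}{9017} = - \frac{91}{48131} - \frac{783}{9017} = - \frac{38507120}{433997227}$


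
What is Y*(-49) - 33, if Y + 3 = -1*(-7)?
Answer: -229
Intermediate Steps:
Y = 4 (Y = -3 - 1*(-7) = -3 + 7 = 4)
Y*(-49) - 33 = 4*(-49) - 33 = -196 - 33 = -229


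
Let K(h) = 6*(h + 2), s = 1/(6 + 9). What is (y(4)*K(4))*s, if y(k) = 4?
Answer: 48/5 ≈ 9.6000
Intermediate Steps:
s = 1/15 ≈ 0.066667
K(h) = 12 + 6*h (K(h) = 6*(2 + h) = 12 + 6*h)
(y(4)*K(4))*s = (4*(12 + 6*4))*(1/15) = (4*(12 + 24))*(1/15) = (4*36)*(1/15) = 144*(1/15) = 48/5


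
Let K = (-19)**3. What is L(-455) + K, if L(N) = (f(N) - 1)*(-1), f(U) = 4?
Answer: -6862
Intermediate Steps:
K = -6859
L(N) = -3 (L(N) = (4 - 1)*(-1) = 3*(-1) = -3)
L(-455) + K = -3 - 6859 = -6862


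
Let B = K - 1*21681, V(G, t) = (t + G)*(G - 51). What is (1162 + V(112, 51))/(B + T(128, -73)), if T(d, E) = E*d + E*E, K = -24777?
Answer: -11105/50473 ≈ -0.22002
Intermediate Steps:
V(G, t) = (-51 + G)*(G + t) (V(G, t) = (G + t)*(-51 + G) = (-51 + G)*(G + t))
T(d, E) = E² + E*d (T(d, E) = E*d + E² = E² + E*d)
B = -46458 (B = -24777 - 1*21681 = -24777 - 21681 = -46458)
(1162 + V(112, 51))/(B + T(128, -73)) = (1162 + (112² - 51*112 - 51*51 + 112*51))/(-46458 - 73*(-73 + 128)) = (1162 + (12544 - 5712 - 2601 + 5712))/(-46458 - 73*55) = (1162 + 9943)/(-46458 - 4015) = 11105/(-50473) = 11105*(-1/50473) = -11105/50473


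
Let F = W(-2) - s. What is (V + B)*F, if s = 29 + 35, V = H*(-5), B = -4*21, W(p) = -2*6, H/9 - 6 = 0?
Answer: 26904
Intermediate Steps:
H = 54 (H = 54 + 9*0 = 54 + 0 = 54)
W(p) = -12
B = -84
V = -270 (V = 54*(-5) = -270)
s = 64
F = -76 (F = -12 - 1*64 = -12 - 64 = -76)
(V + B)*F = (-270 - 84)*(-76) = -354*(-76) = 26904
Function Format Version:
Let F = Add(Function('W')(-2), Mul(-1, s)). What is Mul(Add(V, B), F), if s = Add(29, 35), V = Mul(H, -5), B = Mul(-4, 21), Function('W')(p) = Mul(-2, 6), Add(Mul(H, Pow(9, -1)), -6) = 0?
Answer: 26904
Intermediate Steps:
H = 54 (H = Add(54, Mul(9, 0)) = Add(54, 0) = 54)
Function('W')(p) = -12
B = -84
V = -270 (V = Mul(54, -5) = -270)
s = 64
F = -76 (F = Add(-12, Mul(-1, 64)) = Add(-12, -64) = -76)
Mul(Add(V, B), F) = Mul(Add(-270, -84), -76) = Mul(-354, -76) = 26904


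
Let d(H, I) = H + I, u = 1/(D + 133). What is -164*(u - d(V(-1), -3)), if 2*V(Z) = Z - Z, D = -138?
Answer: -2296/5 ≈ -459.20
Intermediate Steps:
u = -⅕ (u = 1/(-138 + 133) = 1/(-5) = -⅕ ≈ -0.20000)
V(Z) = 0 (V(Z) = (Z - Z)/2 = (½)*0 = 0)
-164*(u - d(V(-1), -3)) = -164*(-⅕ - (0 - 3)) = -164*(-⅕ - 1*(-3)) = -164*(-⅕ + 3) = -164*14/5 = -2296/5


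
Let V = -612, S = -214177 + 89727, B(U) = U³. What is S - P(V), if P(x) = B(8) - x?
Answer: -125574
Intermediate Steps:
S = -124450
P(x) = 512 - x (P(x) = 8³ - x = 512 - x)
S - P(V) = -124450 - (512 - 1*(-612)) = -124450 - (512 + 612) = -124450 - 1*1124 = -124450 - 1124 = -125574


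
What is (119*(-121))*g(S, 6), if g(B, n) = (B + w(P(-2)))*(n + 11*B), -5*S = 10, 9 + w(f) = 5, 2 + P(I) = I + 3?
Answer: -1382304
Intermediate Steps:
P(I) = 1 + I (P(I) = -2 + (I + 3) = -2 + (3 + I) = 1 + I)
w(f) = -4 (w(f) = -9 + 5 = -4)
S = -2 (S = -⅕*10 = -2)
g(B, n) = (-4 + B)*(n + 11*B) (g(B, n) = (B - 4)*(n + 11*B) = (-4 + B)*(n + 11*B))
(119*(-121))*g(S, 6) = (119*(-121))*(-44*(-2) - 4*6 + 11*(-2)² - 2*6) = -14399*(88 - 24 + 11*4 - 12) = -14399*(88 - 24 + 44 - 12) = -14399*96 = -1382304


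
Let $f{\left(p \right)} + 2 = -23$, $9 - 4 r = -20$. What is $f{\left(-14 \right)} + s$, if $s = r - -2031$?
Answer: $\frac{8053}{4} \approx 2013.3$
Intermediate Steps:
$r = \frac{29}{4}$ ($r = \frac{9}{4} - -5 = \frac{9}{4} + 5 = \frac{29}{4} \approx 7.25$)
$f{\left(p \right)} = -25$ ($f{\left(p \right)} = -2 - 23 = -25$)
$s = \frac{8153}{4}$ ($s = \frac{29}{4} - -2031 = \frac{29}{4} + 2031 = \frac{8153}{4} \approx 2038.3$)
$f{\left(-14 \right)} + s = -25 + \frac{8153}{4} = \frac{8053}{4}$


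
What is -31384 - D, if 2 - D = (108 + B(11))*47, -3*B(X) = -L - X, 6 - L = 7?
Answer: -78460/3 ≈ -26153.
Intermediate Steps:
L = -1 (L = 6 - 1*7 = 6 - 7 = -1)
B(X) = -⅓ + X/3 (B(X) = -(-1*(-1) - X)/3 = -(1 - X)/3 = -⅓ + X/3)
D = -15692/3 (D = 2 - (108 + (-⅓ + (⅓)*11))*47 = 2 - (108 + (-⅓ + 11/3))*47 = 2 - (108 + 10/3)*47 = 2 - 334*47/3 = 2 - 1*15698/3 = 2 - 15698/3 = -15692/3 ≈ -5230.7)
-31384 - D = -31384 - 1*(-15692/3) = -31384 + 15692/3 = -78460/3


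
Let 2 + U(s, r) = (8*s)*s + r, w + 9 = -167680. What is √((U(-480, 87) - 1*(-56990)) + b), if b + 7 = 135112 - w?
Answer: √2203069 ≈ 1484.3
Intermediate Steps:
w = -167689 (w = -9 - 167680 = -167689)
U(s, r) = -2 + r + 8*s² (U(s, r) = -2 + ((8*s)*s + r) = -2 + (8*s² + r) = -2 + (r + 8*s²) = -2 + r + 8*s²)
b = 302794 (b = -7 + (135112 - 1*(-167689)) = -7 + (135112 + 167689) = -7 + 302801 = 302794)
√((U(-480, 87) - 1*(-56990)) + b) = √(((-2 + 87 + 8*(-480)²) - 1*(-56990)) + 302794) = √(((-2 + 87 + 8*230400) + 56990) + 302794) = √(((-2 + 87 + 1843200) + 56990) + 302794) = √((1843285 + 56990) + 302794) = √(1900275 + 302794) = √2203069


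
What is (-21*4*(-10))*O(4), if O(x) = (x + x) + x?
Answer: 10080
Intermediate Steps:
O(x) = 3*x (O(x) = 2*x + x = 3*x)
(-21*4*(-10))*O(4) = (-21*4*(-10))*(3*4) = -84*(-10)*12 = 840*12 = 10080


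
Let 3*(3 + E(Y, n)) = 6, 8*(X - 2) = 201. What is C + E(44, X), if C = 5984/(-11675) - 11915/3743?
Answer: -205205262/43699525 ≈ -4.6958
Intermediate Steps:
X = 217/8 (X = 2 + (1/8)*201 = 2 + 201/8 = 217/8 ≈ 27.125)
E(Y, n) = -1 (E(Y, n) = -3 + (1/3)*6 = -3 + 2 = -1)
C = -161505737/43699525 (C = 5984*(-1/11675) - 11915*1/3743 = -5984/11675 - 11915/3743 = -161505737/43699525 ≈ -3.6958)
C + E(44, X) = -161505737/43699525 - 1 = -205205262/43699525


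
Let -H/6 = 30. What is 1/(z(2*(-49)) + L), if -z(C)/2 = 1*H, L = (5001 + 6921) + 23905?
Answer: 1/36187 ≈ 2.7634e-5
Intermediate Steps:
H = -180 (H = -6*30 = -180)
L = 35827 (L = 11922 + 23905 = 35827)
z(C) = 360 (z(C) = -2*(-180) = 360)
1/(z(2*(-49)) + L) = 1/(360 + 35827) = 1/36187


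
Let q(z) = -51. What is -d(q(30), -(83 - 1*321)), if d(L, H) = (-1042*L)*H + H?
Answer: -12648034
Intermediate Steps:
d(L, H) = H - 1042*H*L (d(L, H) = -1042*H*L + H = H - 1042*H*L)
-d(q(30), -(83 - 1*321)) = -(-(83 - 1*321))*(1 - 1042*(-51)) = -(-(83 - 321))*(1 + 53142) = -(-1*(-238))*53143 = -238*53143 = -1*12648034 = -12648034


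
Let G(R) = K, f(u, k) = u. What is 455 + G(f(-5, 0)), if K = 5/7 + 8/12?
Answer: 9584/21 ≈ 456.38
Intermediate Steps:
K = 29/21 (K = 5*(⅐) + 8*(1/12) = 5/7 + ⅔ = 29/21 ≈ 1.3810)
G(R) = 29/21
455 + G(f(-5, 0)) = 455 + 29/21 = 9584/21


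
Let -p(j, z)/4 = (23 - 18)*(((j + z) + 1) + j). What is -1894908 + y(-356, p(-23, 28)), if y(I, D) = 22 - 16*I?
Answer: -1889190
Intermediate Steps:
p(j, z) = -20 - 40*j - 20*z (p(j, z) = -4*(23 - 18)*(((j + z) + 1) + j) = -20*((1 + j + z) + j) = -20*(1 + z + 2*j) = -4*(5 + 5*z + 10*j) = -20 - 40*j - 20*z)
-1894908 + y(-356, p(-23, 28)) = -1894908 + (22 - 16*(-356)) = -1894908 + (22 + 5696) = -1894908 + 5718 = -1889190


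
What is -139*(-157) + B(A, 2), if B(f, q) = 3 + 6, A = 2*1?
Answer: 21832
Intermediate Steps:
A = 2
B(f, q) = 9
-139*(-157) + B(A, 2) = -139*(-157) + 9 = 21823 + 9 = 21832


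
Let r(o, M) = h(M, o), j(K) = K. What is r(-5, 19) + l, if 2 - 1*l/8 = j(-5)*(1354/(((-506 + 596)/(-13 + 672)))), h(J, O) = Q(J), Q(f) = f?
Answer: 3569459/9 ≈ 3.9661e+5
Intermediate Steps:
h(J, O) = J
r(o, M) = M
l = 3569288/9 (l = 16 - (-40)*1354/(((-506 + 596)/(-13 + 672))) = 16 - (-40)*1354/((90/659)) = 16 - (-40)*1354/((90*(1/659))) = 16 - (-40)*1354/(90/659) = 16 - (-40)*1354*(659/90) = 16 - (-40)*446143/45 = 16 - 8*(-446143/9) = 16 + 3569144/9 = 3569288/9 ≈ 3.9659e+5)
r(-5, 19) + l = 19 + 3569288/9 = 3569459/9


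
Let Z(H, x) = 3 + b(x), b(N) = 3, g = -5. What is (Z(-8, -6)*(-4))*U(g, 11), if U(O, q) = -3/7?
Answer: 72/7 ≈ 10.286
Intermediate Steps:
U(O, q) = -3/7 (U(O, q) = -3*⅐ = -3/7)
Z(H, x) = 6 (Z(H, x) = 3 + 3 = 6)
(Z(-8, -6)*(-4))*U(g, 11) = (6*(-4))*(-3/7) = -24*(-3/7) = 72/7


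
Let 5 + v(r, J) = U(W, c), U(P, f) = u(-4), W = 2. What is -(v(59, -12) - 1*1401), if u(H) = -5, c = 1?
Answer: 1411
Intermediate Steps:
U(P, f) = -5
v(r, J) = -10 (v(r, J) = -5 - 5 = -10)
-(v(59, -12) - 1*1401) = -(-10 - 1*1401) = -(-10 - 1401) = -1*(-1411) = 1411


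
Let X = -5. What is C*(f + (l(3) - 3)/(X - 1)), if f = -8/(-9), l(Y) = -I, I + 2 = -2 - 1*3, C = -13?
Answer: -26/9 ≈ -2.8889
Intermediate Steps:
I = -7 (I = -2 + (-2 - 1*3) = -2 + (-2 - 3) = -2 - 5 = -7)
l(Y) = 7 (l(Y) = -1*(-7) = 7)
f = 8/9 (f = -8*(-1/9) = 8/9 ≈ 0.88889)
C*(f + (l(3) - 3)/(X - 1)) = -13*(8/9 + (7 - 3)/(-5 - 1)) = -13*(8/9 + 4/(-6)) = -13*(8/9 + 4*(-1/6)) = -13*(8/9 - 2/3) = -13*2/9 = -26/9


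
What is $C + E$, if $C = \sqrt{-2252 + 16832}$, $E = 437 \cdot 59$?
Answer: $25783 + 54 \sqrt{5} \approx 25904.0$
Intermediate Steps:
$E = 25783$
$C = 54 \sqrt{5}$ ($C = \sqrt{14580} = 54 \sqrt{5} \approx 120.75$)
$C + E = 54 \sqrt{5} + 25783 = 25783 + 54 \sqrt{5}$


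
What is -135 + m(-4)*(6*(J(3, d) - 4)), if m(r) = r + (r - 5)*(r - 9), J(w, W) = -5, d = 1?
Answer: -6237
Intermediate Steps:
m(r) = r + (-9 + r)*(-5 + r) (m(r) = r + (-5 + r)*(-9 + r) = r + (-9 + r)*(-5 + r))
-135 + m(-4)*(6*(J(3, d) - 4)) = -135 + (45 + (-4)² - 13*(-4))*(6*(-5 - 4)) = -135 + (45 + 16 + 52)*(6*(-9)) = -135 + 113*(-54) = -135 - 6102 = -6237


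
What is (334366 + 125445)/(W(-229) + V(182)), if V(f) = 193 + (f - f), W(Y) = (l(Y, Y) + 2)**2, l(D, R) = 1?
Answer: 459811/202 ≈ 2276.3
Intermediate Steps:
W(Y) = 9 (W(Y) = (1 + 2)**2 = 3**2 = 9)
V(f) = 193 (V(f) = 193 + 0 = 193)
(334366 + 125445)/(W(-229) + V(182)) = (334366 + 125445)/(9 + 193) = 459811/202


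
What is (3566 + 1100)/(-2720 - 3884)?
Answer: -2333/3302 ≈ -0.70654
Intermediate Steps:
(3566 + 1100)/(-2720 - 3884) = 4666/(-6604) = 4666*(-1/6604) = -2333/3302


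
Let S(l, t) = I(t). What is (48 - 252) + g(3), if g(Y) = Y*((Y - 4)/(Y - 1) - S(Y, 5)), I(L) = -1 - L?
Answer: -375/2 ≈ -187.50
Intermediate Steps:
S(l, t) = -1 - t
g(Y) = Y*(6 + (-4 + Y)/(-1 + Y)) (g(Y) = Y*((Y - 4)/(Y - 1) - (-1 - 1*5)) = Y*((-4 + Y)/(-1 + Y) - (-1 - 5)) = Y*((-4 + Y)/(-1 + Y) - 1*(-6)) = Y*((-4 + Y)/(-1 + Y) + 6) = Y*(6 + (-4 + Y)/(-1 + Y)))
(48 - 252) + g(3) = (48 - 252) + 3*(-10 + 7*3)/(-1 + 3) = -204 + 3*(-10 + 21)/2 = -204 + 3*(1/2)*11 = -204 + 33/2 = -375/2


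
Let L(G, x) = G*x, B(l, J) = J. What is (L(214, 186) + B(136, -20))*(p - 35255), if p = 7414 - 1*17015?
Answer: -1784551104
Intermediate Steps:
p = -9601 (p = 7414 - 17015 = -9601)
(L(214, 186) + B(136, -20))*(p - 35255) = (214*186 - 20)*(-9601 - 35255) = (39804 - 20)*(-44856) = 39784*(-44856) = -1784551104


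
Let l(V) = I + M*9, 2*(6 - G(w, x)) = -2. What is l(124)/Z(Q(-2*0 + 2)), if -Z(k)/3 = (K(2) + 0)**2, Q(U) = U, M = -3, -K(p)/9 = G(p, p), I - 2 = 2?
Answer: 23/11907 ≈ 0.0019316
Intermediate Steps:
I = 4 (I = 2 + 2 = 4)
G(w, x) = 7 (G(w, x) = 6 - 1/2*(-2) = 6 + 1 = 7)
K(p) = -63 (K(p) = -9*7 = -63)
l(V) = -23 (l(V) = 4 - 3*9 = 4 - 27 = -23)
Z(k) = -11907 (Z(k) = -3*(-63 + 0)**2 = -3*(-63)**2 = -3*3969 = -11907)
l(124)/Z(Q(-2*0 + 2)) = -23/(-11907) = -23*(-1/11907) = 23/11907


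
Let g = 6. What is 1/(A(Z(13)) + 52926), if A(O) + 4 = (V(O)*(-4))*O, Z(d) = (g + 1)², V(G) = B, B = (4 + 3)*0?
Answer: 1/52922 ≈ 1.8896e-5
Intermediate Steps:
B = 0 (B = 7*0 = 0)
V(G) = 0
Z(d) = 49 (Z(d) = (6 + 1)² = 7² = 49)
A(O) = -4 (A(O) = -4 + (0*(-4))*O = -4 + 0*O = -4 + 0 = -4)
1/(A(Z(13)) + 52926) = 1/(-4 + 52926) = 1/52922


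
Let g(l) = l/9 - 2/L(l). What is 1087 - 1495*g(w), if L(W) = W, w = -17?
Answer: 571456/153 ≈ 3735.0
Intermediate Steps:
g(l) = -2/l + l/9 (g(l) = l/9 - 2/l = -2/l + l/9)
1087 - 1495*g(w) = 1087 - 1495*(-2/(-17) + (⅑)*(-17)) = 1087 - 1495*(-2*(-1/17) - 17/9) = 1087 - 1495*(2/17 - 17/9) = 1087 - 1495*(-271/153) = 1087 + 405145/153 = 571456/153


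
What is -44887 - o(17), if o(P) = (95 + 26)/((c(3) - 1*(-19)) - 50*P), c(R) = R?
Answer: -37166315/828 ≈ -44887.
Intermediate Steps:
o(P) = 121/(22 - 50*P) (o(P) = (95 + 26)/((3 - 1*(-19)) - 50*P) = 121/((3 + 19) - 50*P) = 121/(22 - 50*P))
-44887 - o(17) = -44887 - 121/(2*(11 - 25*17)) = -44887 - 121/(2*(11 - 425)) = -44887 - 121/(2*(-414)) = -44887 - 121*(-1)/(2*414) = -44887 - 1*(-121/828) = -44887 + 121/828 = -37166315/828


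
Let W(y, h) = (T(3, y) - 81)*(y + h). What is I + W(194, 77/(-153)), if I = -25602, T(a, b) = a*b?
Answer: 3638333/51 ≈ 71340.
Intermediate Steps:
W(y, h) = (-81 + 3*y)*(h + y) (W(y, h) = (3*y - 81)*(y + h) = (-81 + 3*y)*(h + y))
I + W(194, 77/(-153)) = -25602 + (-6237/(-153) - 81*194 + 3*194**2 + 3*(77/(-153))*194) = -25602 + (-6237*(-1)/153 - 15714 + 3*37636 + 3*(77*(-1/153))*194) = -25602 + (-81*(-77/153) - 15714 + 112908 + 3*(-77/153)*194) = -25602 + (693/17 - 15714 + 112908 - 14938/51) = -25602 + 4944035/51 = 3638333/51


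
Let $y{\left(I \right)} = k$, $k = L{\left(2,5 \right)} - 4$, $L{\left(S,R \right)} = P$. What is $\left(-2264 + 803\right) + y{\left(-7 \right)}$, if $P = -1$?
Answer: $-1466$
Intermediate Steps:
$L{\left(S,R \right)} = -1$
$k = -5$ ($k = -1 - 4 = -5$)
$y{\left(I \right)} = -5$
$\left(-2264 + 803\right) + y{\left(-7 \right)} = \left(-2264 + 803\right) - 5 = -1461 - 5 = -1466$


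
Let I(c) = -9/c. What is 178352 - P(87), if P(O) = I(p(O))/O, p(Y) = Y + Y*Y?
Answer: 13199474817/74008 ≈ 1.7835e+5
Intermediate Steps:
p(Y) = Y + Y**2
P(O) = -9/(O**2*(1 + O)) (P(O) = (-9*1/(O*(1 + O)))/O = (-9/(O*(1 + O)))/O = -9/(O**2*(1 + O)))
178352 - P(87) = 178352 - (-9)/(87**2*(1 + 87)) = 178352 - (-9)/(7569*88) = 178352 - 1*(-1/74008) = 178352 + 1/74008 = 13199474817/74008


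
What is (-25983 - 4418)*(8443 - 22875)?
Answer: 438747232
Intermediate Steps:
(-25983 - 4418)*(8443 - 22875) = -30401*(-14432) = 438747232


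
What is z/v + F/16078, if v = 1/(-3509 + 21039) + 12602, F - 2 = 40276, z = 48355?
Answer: 11263332198329/1775920097379 ≈ 6.3423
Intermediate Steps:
F = 40278 (F = 2 + 40276 = 40278)
v = 220913061/17530 (v = 1/17530 + 12602 = 220913061/17530 ≈ 12602.)
z/v + F/16078 = 48355/(220913061/17530) + 40278/16078 = 48355*(17530/220913061) + 40278*(1/16078) = 847663150/220913061 + 20139/8039 = 11263332198329/1775920097379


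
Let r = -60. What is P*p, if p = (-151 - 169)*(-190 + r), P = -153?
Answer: -12240000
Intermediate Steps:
p = 80000 (p = (-151 - 169)*(-190 - 60) = -320*(-250) = 80000)
P*p = -153*80000 = -12240000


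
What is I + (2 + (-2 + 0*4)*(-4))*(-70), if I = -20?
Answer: -720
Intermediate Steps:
I + (2 + (-2 + 0*4)*(-4))*(-70) = -20 + (2 + (-2 + 0*4)*(-4))*(-70) = -20 + (2 + (-2 + 0)*(-4))*(-70) = -20 + (2 - 2*(-4))*(-70) = -20 + (2 + 8)*(-70) = -20 + 10*(-70) = -20 - 700 = -720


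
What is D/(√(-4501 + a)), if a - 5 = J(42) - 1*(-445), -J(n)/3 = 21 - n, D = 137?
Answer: -137*I*√997/1994 ≈ -2.1694*I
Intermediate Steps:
J(n) = -63 + 3*n (J(n) = -3*(21 - n) = -63 + 3*n)
a = 513 (a = 5 + ((-63 + 3*42) - 1*(-445)) = 5 + ((-63 + 126) + 445) = 5 + (63 + 445) = 5 + 508 = 513)
D/(√(-4501 + a)) = 137/(√(-4501 + 513)) = 137/(√(-3988)) = 137/((2*I*√997)) = 137*(-I*√997/1994) = -137*I*√997/1994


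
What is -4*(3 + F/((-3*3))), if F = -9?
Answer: -16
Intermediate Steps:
-4*(3 + F/((-3*3))) = -4*(3 - 9/((-3*3))) = -4*(3 - 9/(-9)) = -4*(3 - 9*(-⅑)) = -4*(3 + 1) = -4*4 = -16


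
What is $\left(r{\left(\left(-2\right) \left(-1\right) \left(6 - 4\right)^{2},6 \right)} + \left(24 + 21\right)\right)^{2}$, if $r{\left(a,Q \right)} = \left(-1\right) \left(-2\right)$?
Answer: $2209$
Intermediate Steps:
$r{\left(a,Q \right)} = 2$
$\left(r{\left(\left(-2\right) \left(-1\right) \left(6 - 4\right)^{2},6 \right)} + \left(24 + 21\right)\right)^{2} = \left(2 + \left(24 + 21\right)\right)^{2} = \left(2 + 45\right)^{2} = 47^{2} = 2209$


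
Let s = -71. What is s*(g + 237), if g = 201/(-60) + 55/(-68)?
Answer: -2810393/170 ≈ -16532.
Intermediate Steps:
g = -707/170 (g = 201*(-1/60) + 55*(-1/68) = -67/20 - 55/68 = -707/170 ≈ -4.1588)
s*(g + 237) = -71*(-707/170 + 237) = -71*39583/170 = -2810393/170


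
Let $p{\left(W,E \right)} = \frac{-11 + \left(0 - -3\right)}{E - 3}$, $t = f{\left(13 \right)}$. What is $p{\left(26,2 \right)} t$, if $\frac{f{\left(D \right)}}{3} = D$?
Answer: $312$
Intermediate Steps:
$f{\left(D \right)} = 3 D$
$t = 39$ ($t = 3 \cdot 13 = 39$)
$p{\left(W,E \right)} = - \frac{8}{-3 + E}$ ($p{\left(W,E \right)} = \frac{-11 + \left(0 + 3\right)}{-3 + E} = \frac{-11 + 3}{-3 + E} = - \frac{8}{-3 + E}$)
$p{\left(26,2 \right)} t = - \frac{8}{-3 + 2} \cdot 39 = - \frac{8}{-1} \cdot 39 = \left(-8\right) \left(-1\right) 39 = 8 \cdot 39 = 312$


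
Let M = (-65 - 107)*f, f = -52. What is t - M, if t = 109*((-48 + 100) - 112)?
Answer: -15484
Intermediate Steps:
t = -6540 (t = 109*(52 - 112) = 109*(-60) = -6540)
M = 8944 (M = (-65 - 107)*(-52) = -172*(-52) = 8944)
t - M = -6540 - 1*8944 = -6540 - 8944 = -15484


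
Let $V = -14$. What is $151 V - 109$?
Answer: $-2223$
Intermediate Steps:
$151 V - 109 = 151 \left(-14\right) - 109 = -2114 - 109 = -2223$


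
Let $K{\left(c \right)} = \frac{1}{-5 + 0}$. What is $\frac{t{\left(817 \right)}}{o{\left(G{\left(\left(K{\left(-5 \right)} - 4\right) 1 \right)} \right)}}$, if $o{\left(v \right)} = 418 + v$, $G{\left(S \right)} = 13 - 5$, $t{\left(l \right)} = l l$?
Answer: $\frac{667489}{426} \approx 1566.9$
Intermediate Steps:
$K{\left(c \right)} = - \frac{1}{5}$ ($K{\left(c \right)} = \frac{1}{-5} = - \frac{1}{5}$)
$t{\left(l \right)} = l^{2}$
$G{\left(S \right)} = 8$
$\frac{t{\left(817 \right)}}{o{\left(G{\left(\left(K{\left(-5 \right)} - 4\right) 1 \right)} \right)}} = \frac{817^{2}}{418 + 8} = \frac{667489}{426}$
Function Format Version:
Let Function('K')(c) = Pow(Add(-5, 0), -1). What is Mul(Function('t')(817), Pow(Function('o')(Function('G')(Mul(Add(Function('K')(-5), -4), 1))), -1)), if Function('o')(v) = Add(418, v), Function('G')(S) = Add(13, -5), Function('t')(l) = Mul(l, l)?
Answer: Rational(667489, 426) ≈ 1566.9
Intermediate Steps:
Function('K')(c) = Rational(-1, 5) (Function('K')(c) = Pow(-5, -1) = Rational(-1, 5))
Function('t')(l) = Pow(l, 2)
Function('G')(S) = 8
Mul(Function('t')(817), Pow(Function('o')(Function('G')(Mul(Add(Function('K')(-5), -4), 1))), -1)) = Mul(Pow(817, 2), Pow(Add(418, 8), -1)) = Mul(667489, Pow(426, -1)) = Mul(667489, Rational(1, 426)) = Rational(667489, 426)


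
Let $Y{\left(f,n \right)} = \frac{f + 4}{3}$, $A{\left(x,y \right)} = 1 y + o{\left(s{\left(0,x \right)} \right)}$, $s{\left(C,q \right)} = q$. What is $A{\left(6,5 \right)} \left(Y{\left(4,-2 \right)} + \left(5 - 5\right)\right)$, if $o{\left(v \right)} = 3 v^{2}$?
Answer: $\frac{904}{3} \approx 301.33$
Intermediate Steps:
$A{\left(x,y \right)} = y + 3 x^{2}$ ($A{\left(x,y \right)} = 1 y + 3 x^{2} = y + 3 x^{2}$)
$Y{\left(f,n \right)} = \frac{4}{3} + \frac{f}{3}$ ($Y{\left(f,n \right)} = \frac{4 + f}{3} = \frac{4}{3} + \frac{f}{3}$)
$A{\left(6,5 \right)} \left(Y{\left(4,-2 \right)} + \left(5 - 5\right)\right) = \left(5 + 3 \cdot 6^{2}\right) \left(\left(\frac{4}{3} + \frac{1}{3} \cdot 4\right) + \left(5 - 5\right)\right) = \left(5 + 3 \cdot 36\right) \left(\left(\frac{4}{3} + \frac{4}{3}\right) + 0\right) = \left(5 + 108\right) \left(\frac{8}{3} + 0\right) = 113 \cdot \frac{8}{3} = \frac{904}{3}$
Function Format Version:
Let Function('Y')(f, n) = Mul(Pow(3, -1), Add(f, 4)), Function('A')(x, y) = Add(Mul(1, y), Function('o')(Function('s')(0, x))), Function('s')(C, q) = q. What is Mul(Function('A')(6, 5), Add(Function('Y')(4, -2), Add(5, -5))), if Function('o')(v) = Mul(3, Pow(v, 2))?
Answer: Rational(904, 3) ≈ 301.33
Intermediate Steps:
Function('A')(x, y) = Add(y, Mul(3, Pow(x, 2))) (Function('A')(x, y) = Add(Mul(1, y), Mul(3, Pow(x, 2))) = Add(y, Mul(3, Pow(x, 2))))
Function('Y')(f, n) = Add(Rational(4, 3), Mul(Rational(1, 3), f)) (Function('Y')(f, n) = Mul(Rational(1, 3), Add(4, f)) = Add(Rational(4, 3), Mul(Rational(1, 3), f)))
Mul(Function('A')(6, 5), Add(Function('Y')(4, -2), Add(5, -5))) = Mul(Add(5, Mul(3, Pow(6, 2))), Add(Add(Rational(4, 3), Mul(Rational(1, 3), 4)), Add(5, -5))) = Mul(Add(5, Mul(3, 36)), Add(Add(Rational(4, 3), Rational(4, 3)), 0)) = Mul(Add(5, 108), Add(Rational(8, 3), 0)) = Mul(113, Rational(8, 3)) = Rational(904, 3)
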